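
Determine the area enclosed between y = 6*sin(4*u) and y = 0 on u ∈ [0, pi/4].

3

On [0, pi/4], (6*sin(4*u)) - (0) = 6*sin(4*u) is ≥ 0 throughout, so the area is a single integral of |6*sin(4*u)|.
∫[0,pi/4] (6*sin(4*u)) du = 3.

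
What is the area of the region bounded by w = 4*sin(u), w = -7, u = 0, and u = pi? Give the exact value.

On [0, pi], (4*sin(u)) - (-7) = 4*sin(u) + 7 is ≥ 0 throughout, so the area is a single integral of |4*sin(u) + 7|.
∫[0,pi] (4*sin(u) + 7) du = 8 + 7*pi.

8 + 7*pi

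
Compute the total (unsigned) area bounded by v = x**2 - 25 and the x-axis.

The curve meets the x-axis where x**2 - 25 = 0, i.e. (x - 5)*(x + 5) = 0, at x = -5, 5.
On [-5, 5] the curve lies below the axis; ∫[-5,5] (x**2 - 25) dx = -500/3, giving area 500/3.

500/3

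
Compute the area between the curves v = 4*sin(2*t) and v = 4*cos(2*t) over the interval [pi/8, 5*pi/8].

On [pi/8, 5*pi/8], (4*sin(2*t)) - (4*cos(2*t)) = 4*sin(2*t) - 4*cos(2*t) is ≥ 0 throughout, so the area is a single integral of |4*sin(2*t) - 4*cos(2*t)|.
∫[pi/8,5*pi/8] (4*sin(2*t) - 4*cos(2*t)) dt = 4*sqrt(2).

4*sqrt(2)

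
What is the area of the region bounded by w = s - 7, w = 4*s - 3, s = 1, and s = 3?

20

On [1, 3], (s - 7) - (4*s - 3) = -3*s - 4 is ≤ 0 throughout, so the area is a single integral of |-3*s - 4|.
∫[1,3] (-3*s - 4) ds = -20; the area of that piece is 20.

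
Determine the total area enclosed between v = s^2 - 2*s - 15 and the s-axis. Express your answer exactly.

256/3

The curve meets the s-axis where s^2 - 2*s - 15 = 0, i.e. (s - 5)*(s + 3) = 0, at s = -3, 5.
On [-3, 5] the curve lies below the axis; ∫[-3,5] (s^2 - 2*s - 15) ds = -256/3, giving area 256/3.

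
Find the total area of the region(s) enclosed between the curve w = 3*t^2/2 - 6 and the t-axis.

16

The curve meets the t-axis where 3*t^2/2 - 6 = 0, i.e. 3*(t - 2)*(t + 2)/2 = 0, at t = -2, 2.
On [-2, 2] the curve lies below the axis; ∫[-2,2] (3*t^2/2 - 6) dt = -16, giving area 16.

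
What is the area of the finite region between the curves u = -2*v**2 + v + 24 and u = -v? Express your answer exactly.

343/3

Both boundary curves give u as a function of v, so integrate with respect to v. Setting them equal: -2*v**2 + 2*v + 24 = 0, i.e. -2*(v - 4)*(v + 3) = 0, so they meet at v = -3, 4.
For v in [-3, 4], u = -2*v**2 + v + 24 is on the right; area = ∫[-3,4] (-2*v**2 + 2*v + 24) dv = 343/3.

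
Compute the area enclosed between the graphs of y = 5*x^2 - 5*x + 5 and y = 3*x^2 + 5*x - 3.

Set the curves equal: 5*x^2 - 5*x + 5 = 3*x^2 + 5*x - 3, so 2*x^2 - 10*x + 8 = 0, which factors as 2*(x - 4)*(x - 1) = 0. The curves meet at x = 1, 4.
On [1, 4], y = 3*x^2 + 5*x - 3 is on top; that piece has area ∫[1,4] (-(2*x^2 - 10*x + 8)) dx = 9.

9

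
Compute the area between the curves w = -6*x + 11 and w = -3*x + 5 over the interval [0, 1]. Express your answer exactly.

On [0, 1], (-6*x + 11) - (-3*x + 5) = -3*x + 6 is ≥ 0 throughout, so the area is a single integral of |-3*x + 6|.
∫[0,1] (-3*x + 6) dx = 9/2.

9/2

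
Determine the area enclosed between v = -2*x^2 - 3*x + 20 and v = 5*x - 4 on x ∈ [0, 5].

The difference (-2*x^2 - 3*x + 20) - (5*x - 4) = -2*x^2 - 8*x + 24 changes sign at x = 2 inside [0, 5], so split the integral there.
∫[0,2] (-2*x^2 - 8*x + 24) dx = 80/3.
∫[2,5] (-2*x^2 - 8*x + 24) dx = -90; the area of that piece is 90.
Total area = 80/3 + 90 = 350/3.

350/3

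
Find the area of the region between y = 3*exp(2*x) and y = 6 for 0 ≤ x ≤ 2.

-33/2 + 6*log(2) + 3*exp(4)/2

The difference (3*exp(2*x)) - (6) = 3*exp(2*x) - 6 changes sign at x = log(2)/2 inside [0, 2], so split the integral there.
∫[0,log(2)/2] (3*exp(2*x) - 6) dx = 3/2 - log(8); the area of that piece is -3/2 + log(8).
∫[log(2)/2,2] (3*exp(2*x) - 6) dx = -15 + 3*log(2) + 3*exp(4)/2.
Total area = (-3/2 + log(8)) + (-15 + 3*log(2) + 3*exp(4)/2) = -33/2 + 6*log(2) + 3*exp(4)/2.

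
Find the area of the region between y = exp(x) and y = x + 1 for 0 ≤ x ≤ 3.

On [0, 3], (exp(x)) - (x + 1) = -x + exp(x) - 1 is ≥ 0 throughout, so the area is a single integral of |-x + exp(x) - 1|.
∫[0,3] (-x + exp(x) - 1) dx = -17/2 + exp(3).

-17/2 + exp(3)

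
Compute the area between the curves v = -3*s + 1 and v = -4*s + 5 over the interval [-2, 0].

10

On [-2, 0], (-3*s + 1) - (-4*s + 5) = s - 4 is ≤ 0 throughout, so the area is a single integral of |s - 4|.
∫[-2,0] (s - 4) ds = -10; the area of that piece is 10.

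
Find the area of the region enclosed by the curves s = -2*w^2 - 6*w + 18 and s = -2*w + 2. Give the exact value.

72

Both boundary curves give s as a function of w, so integrate with respect to w. Setting them equal: -2*w^2 - 4*w + 16 = 0, i.e. -2*(w - 2)*(w + 4) = 0, so they meet at w = -4, 2.
For w in [-4, 2], s = -2*w^2 - 6*w + 18 is on the right; area = ∫[-4,2] (-2*w^2 - 4*w + 16) dw = 72.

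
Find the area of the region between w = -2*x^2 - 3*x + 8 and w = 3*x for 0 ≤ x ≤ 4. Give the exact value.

The difference (-2*x^2 - 3*x + 8) - (3*x) = -2*x^2 - 6*x + 8 changes sign at x = 1 inside [0, 4], so split the integral there.
∫[0,1] (-2*x^2 - 6*x + 8) dx = 13/3.
∫[1,4] (-2*x^2 - 6*x + 8) dx = -63; the area of that piece is 63.
Total area = 13/3 + 63 = 202/3.

202/3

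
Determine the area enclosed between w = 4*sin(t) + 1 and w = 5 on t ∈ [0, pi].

On [0, pi], (4*sin(t) + 1) - (5) = 4*sin(t) - 4 is ≤ 0 throughout, so the area is a single integral of |4*sin(t) - 4|.
∫[0,pi] (4*sin(t) - 4) dt = 8 - 4*pi; the area of that piece is -8 + 4*pi.

-8 + 4*pi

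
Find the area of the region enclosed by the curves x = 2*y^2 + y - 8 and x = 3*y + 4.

Both boundary curves give x as a function of y, so integrate with respect to y. Setting them equal: 2*y^2 - 2*y - 12 = 0, i.e. 2*(y - 3)*(y + 2) = 0, so they meet at y = -2, 3.
For y in [-2, 3], x = 2*y^2 + y - 8 is on the left; area = ∫[-2,3] (-(2*y^2 - 2*y - 12)) dy = 125/3.

125/3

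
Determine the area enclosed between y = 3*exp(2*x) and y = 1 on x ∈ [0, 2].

-7/2 + 3*exp(4)/2

On [0, 2], (3*exp(2*x)) - (1) = 3*exp(2*x) - 1 is ≥ 0 throughout, so the area is a single integral of |3*exp(2*x) - 1|.
∫[0,2] (3*exp(2*x) - 1) dx = -7/2 + 3*exp(4)/2.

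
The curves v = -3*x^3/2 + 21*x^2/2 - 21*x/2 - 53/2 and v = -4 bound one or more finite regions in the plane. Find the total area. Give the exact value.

74

Set the curves equal: -3*x^3/2 + 21*x^2/2 - 21*x/2 - 53/2 = -4, so -3*x^3/2 + 21*x^2/2 - 21*x/2 - 45/2 = 0, which factors as -3*(x - 5)*(x - 3)*(x + 1)/2 = 0. The curves meet at x = -1, 3, 5.
On [-1, 3], v = -4 is on top; that piece has area ∫[-1,3] (-(-3*x^3/2 + 21*x^2/2 - 21*x/2 - 45/2)) dx = 64.
On [3, 5], v = -3*x^3/2 + 21*x^2/2 - 21*x/2 - 53/2 is on top; that piece has area ∫[3,5] (-3*x^3/2 + 21*x^2/2 - 21*x/2 - 45/2) dx = 10.
Total enclosed area = 64 + 10 = 74.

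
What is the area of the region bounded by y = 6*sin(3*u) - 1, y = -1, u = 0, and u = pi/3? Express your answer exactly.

4

On [0, pi/3], (6*sin(3*u) - 1) - (-1) = 6*sin(3*u) is ≥ 0 throughout, so the area is a single integral of |6*sin(3*u)|.
∫[0,pi/3] (6*sin(3*u)) du = 4.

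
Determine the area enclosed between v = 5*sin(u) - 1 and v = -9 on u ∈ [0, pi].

On [0, pi], (5*sin(u) - 1) - (-9) = 5*sin(u) + 8 is ≥ 0 throughout, so the area is a single integral of |5*sin(u) + 8|.
∫[0,pi] (5*sin(u) + 8) du = 10 + 8*pi.

10 + 8*pi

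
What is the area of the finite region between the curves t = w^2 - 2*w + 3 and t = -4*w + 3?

Both boundary curves give t as a function of w, so integrate with respect to w. Setting them equal: w^2 + 2*w = 0, i.e. w*(w + 2) = 0, so they meet at w = -2, 0.
For w in [-2, 0], t = w^2 - 2*w + 3 is on the left; area = ∫[-2,0] (-(w^2 + 2*w)) dw = 4/3.

4/3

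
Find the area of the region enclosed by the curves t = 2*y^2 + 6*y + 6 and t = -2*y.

Both boundary curves give t as a function of y, so integrate with respect to y. Setting them equal: 2*y^2 + 8*y + 6 = 0, i.e. 2*(y + 1)*(y + 3) = 0, so they meet at y = -3, -1.
For y in [-3, -1], t = 2*y^2 + 6*y + 6 is on the left; area = ∫[-3,-1] (-(2*y^2 + 8*y + 6)) dy = 8/3.

8/3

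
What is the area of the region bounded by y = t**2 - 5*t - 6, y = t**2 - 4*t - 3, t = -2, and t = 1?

15/2

On [-2, 1], (t**2 - 5*t - 6) - (t**2 - 4*t - 3) = -t - 3 is ≤ 0 throughout, so the area is a single integral of |-t - 3|.
∫[-2,1] (-t - 3) dt = -15/2; the area of that piece is 15/2.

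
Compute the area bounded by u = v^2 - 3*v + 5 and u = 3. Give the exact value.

1/6

Both boundary curves give u as a function of v, so integrate with respect to v. Setting them equal: v^2 - 3*v + 2 = 0, i.e. (v - 2)*(v - 1) = 0, so they meet at v = 1, 2.
For v in [1, 2], u = v^2 - 3*v + 5 is on the left; area = ∫[1,2] (-(v^2 - 3*v + 2)) dv = 1/6.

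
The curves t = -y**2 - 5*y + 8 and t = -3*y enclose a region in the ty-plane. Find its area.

36

Both boundary curves give t as a function of y, so integrate with respect to y. Setting them equal: -y**2 - 2*y + 8 = 0, i.e. -(y - 2)*(y + 4) = 0, so they meet at y = -4, 2.
For y in [-4, 2], t = -y**2 - 5*y + 8 is on the right; area = ∫[-4,2] (-y**2 - 2*y + 8) dy = 36.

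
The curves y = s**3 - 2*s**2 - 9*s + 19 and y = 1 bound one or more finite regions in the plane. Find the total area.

Set the curves equal: s**3 - 2*s**2 - 9*s + 19 = 1, so s**3 - 2*s**2 - 9*s + 18 = 0, which factors as (s - 3)*(s - 2)*(s + 3) = 0. The curves meet at s = -3, 2, 3.
On [-3, 2], y = s**3 - 2*s**2 - 9*s + 19 is on top; that piece has area ∫[-3,2] (s**3 - 2*s**2 - 9*s + 18) ds = 875/12.
On [2, 3], y = 1 is on top; that piece has area ∫[2,3] (-(s**3 - 2*s**2 - 9*s + 18)) ds = 11/12.
Total enclosed area = 875/12 + 11/12 = 443/6.

443/6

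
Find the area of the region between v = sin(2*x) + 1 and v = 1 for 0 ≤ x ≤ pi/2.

1

On [0, pi/2], (sin(2*x) + 1) - (1) = sin(2*x) is ≥ 0 throughout, so the area is a single integral of |sin(2*x)|.
∫[0,pi/2] (sin(2*x)) dx = 1.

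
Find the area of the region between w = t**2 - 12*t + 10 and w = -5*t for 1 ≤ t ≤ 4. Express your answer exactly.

31/6

The difference (t**2 - 12*t + 10) - (-5*t) = t**2 - 7*t + 10 changes sign at t = 2 inside [1, 4], so split the integral there.
∫[1,2] (t**2 - 7*t + 10) dt = 11/6.
∫[2,4] (t**2 - 7*t + 10) dt = -10/3; the area of that piece is 10/3.
Total area = 11/6 + 10/3 = 31/6.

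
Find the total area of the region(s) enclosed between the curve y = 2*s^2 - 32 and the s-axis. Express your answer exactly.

The curve meets the s-axis where 2*s^2 - 32 = 0, i.e. 2*(s - 4)*(s + 4) = 0, at s = -4, 4.
On [-4, 4] the curve lies below the axis; ∫[-4,4] (2*s^2 - 32) ds = -512/3, giving area 512/3.

512/3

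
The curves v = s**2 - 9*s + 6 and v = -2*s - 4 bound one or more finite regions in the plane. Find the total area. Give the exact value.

Set the curves equal: s**2 - 9*s + 6 = -2*s - 4, so s**2 - 7*s + 10 = 0, which factors as (s - 5)*(s - 2) = 0. The curves meet at s = 2, 5.
On [2, 5], v = -2*s - 4 is on top; that piece has area ∫[2,5] (-(s**2 - 7*s + 10)) ds = 9/2.

9/2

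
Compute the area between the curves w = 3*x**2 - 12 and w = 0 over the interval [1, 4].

The difference (3*x**2 - 12) - (0) = 3*x**2 - 12 changes sign at x = 2 inside [1, 4], so split the integral there.
∫[1,2] (3*x**2 - 12) dx = -5; the area of that piece is 5.
∫[2,4] (3*x**2 - 12) dx = 32.
Total area = 5 + 32 = 37.

37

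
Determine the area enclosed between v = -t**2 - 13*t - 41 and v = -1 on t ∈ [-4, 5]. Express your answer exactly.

On [-4, 5], (-t**2 - 13*t - 41) - (-1) = -t**2 - 13*t - 40 is ≤ 0 throughout, so the area is a single integral of |-t**2 - 13*t - 40|.
∫[-4,5] (-t**2 - 13*t - 40) dt = -963/2; the area of that piece is 963/2.

963/2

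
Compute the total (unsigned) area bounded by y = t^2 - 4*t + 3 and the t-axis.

The curve meets the t-axis where t^2 - 4*t + 3 = 0, i.e. (t - 3)*(t - 1) = 0, at t = 1, 3.
On [1, 3] the curve lies below the axis; ∫[1,3] (t^2 - 4*t + 3) dt = -4/3, giving area 4/3.

4/3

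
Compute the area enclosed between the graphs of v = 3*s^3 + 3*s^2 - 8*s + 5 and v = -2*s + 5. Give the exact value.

37/4

Set the curves equal: 3*s^3 + 3*s^2 - 8*s + 5 = -2*s + 5, so 3*s^3 + 3*s^2 - 6*s = 0, which factors as 3*s*(s - 1)*(s + 2) = 0. The curves meet at s = -2, 0, 1.
On [-2, 0], v = 3*s^3 + 3*s^2 - 8*s + 5 is on top; that piece has area ∫[-2,0] (3*s^3 + 3*s^2 - 6*s) ds = 8.
On [0, 1], v = -2*s + 5 is on top; that piece has area ∫[0,1] (-(3*s^3 + 3*s^2 - 6*s)) ds = 5/4.
Total enclosed area = 8 + 5/4 = 37/4.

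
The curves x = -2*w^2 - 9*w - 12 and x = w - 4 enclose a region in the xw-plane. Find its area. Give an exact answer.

9

Both boundary curves give x as a function of w, so integrate with respect to w. Setting them equal: -2*w^2 - 10*w - 8 = 0, i.e. -2*(w + 1)*(w + 4) = 0, so they meet at w = -4, -1.
For w in [-4, -1], x = -2*w^2 - 9*w - 12 is on the right; area = ∫[-4,-1] (-2*w^2 - 10*w - 8) dw = 9.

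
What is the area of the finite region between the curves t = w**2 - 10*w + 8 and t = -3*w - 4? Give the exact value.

Both boundary curves give t as a function of w, so integrate with respect to w. Setting them equal: w**2 - 7*w + 12 = 0, i.e. (w - 4)*(w - 3) = 0, so they meet at w = 3, 4.
For w in [3, 4], t = w**2 - 10*w + 8 is on the left; area = ∫[3,4] (-(w**2 - 7*w + 12)) dw = 1/6.

1/6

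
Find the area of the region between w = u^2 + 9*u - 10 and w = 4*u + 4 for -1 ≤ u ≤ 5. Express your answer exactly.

The difference (u^2 + 9*u - 10) - (4*u + 4) = u^2 + 5*u - 14 changes sign at u = 2 inside [-1, 5], so split the integral there.
∫[-1,2] (u^2 + 5*u - 14) du = -63/2; the area of that piece is 63/2.
∫[2,5] (u^2 + 5*u - 14) du = 99/2.
Total area = 63/2 + 99/2 = 81.

81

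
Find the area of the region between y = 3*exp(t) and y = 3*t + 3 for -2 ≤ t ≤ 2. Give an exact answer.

On [-2, 2], (3*exp(t)) - (3*t + 3) = -3*t + 3*exp(t) - 3 is ≥ 0 throughout, so the area is a single integral of |-3*t + 3*exp(t) - 3|.
∫[-2,2] (-3*t + 3*exp(t) - 3) dt = -12 - 3*exp(-2) + 3*exp(2).

-12 - 3*exp(-2) + 3*exp(2)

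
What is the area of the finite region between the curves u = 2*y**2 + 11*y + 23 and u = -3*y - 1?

Both boundary curves give u as a function of y, so integrate with respect to y. Setting them equal: 2*y**2 + 14*y + 24 = 0, i.e. 2*(y + 3)*(y + 4) = 0, so they meet at y = -4, -3.
For y in [-4, -3], u = 2*y**2 + 11*y + 23 is on the left; area = ∫[-4,-3] (-(2*y**2 + 14*y + 24)) dy = 1/3.

1/3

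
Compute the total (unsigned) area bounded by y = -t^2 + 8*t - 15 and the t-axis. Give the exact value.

4/3

The curve meets the t-axis where -t^2 + 8*t - 15 = 0, i.e. -(t - 5)*(t - 3) = 0, at t = 3, 5.
On [3, 5] the curve lies above the axis; ∫[3,5] (-t^2 + 8*t - 15) dt = 4/3, giving area 4/3.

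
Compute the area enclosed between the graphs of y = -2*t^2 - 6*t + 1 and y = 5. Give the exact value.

1/3

Set the curves equal: -2*t^2 - 6*t + 1 = 5, so -2*t^2 - 6*t - 4 = 0, which factors as -2*(t + 1)*(t + 2) = 0. The curves meet at t = -2, -1.
On [-2, -1], y = -2*t^2 - 6*t + 1 is on top; that piece has area ∫[-2,-1] (-2*t^2 - 6*t - 4) dt = 1/3.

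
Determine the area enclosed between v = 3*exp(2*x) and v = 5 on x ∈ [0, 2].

-27/2 - 11*log(3)/2 + log(15)/2 + 9*log(5)/2 + 3*exp(4)/2

The difference (3*exp(2*x)) - (5) = 3*exp(2*x) - 5 changes sign at x = -log(3)/2 + log(5)/2 inside [0, 2], so split the integral there.
∫[0,-log(3)/2 + log(5)/2] (3*exp(2*x) - 5) dx = log(9*sqrt(15)/125) + 1; the area of that piece is -1 + log(25*sqrt(15)/27).
∫[-log(3)/2 + log(5)/2,2] (3*exp(2*x) - 5) dx = -25/2 - 5*log(3)/2 + 5*log(5)/2 + 3*exp(4)/2.
Total area = (-1 + log(25*sqrt(15)/27)) + (-25/2 - 5*log(3)/2 + 5*log(5)/2 + 3*exp(4)/2) = -27/2 - 11*log(3)/2 + log(15)/2 + 9*log(5)/2 + 3*exp(4)/2.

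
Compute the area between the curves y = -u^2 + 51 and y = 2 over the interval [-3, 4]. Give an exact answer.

938/3

On [-3, 4], (-u^2 + 51) - (2) = -u^2 + 49 is ≥ 0 throughout, so the area is a single integral of |-u^2 + 49|.
∫[-3,4] (-u^2 + 49) du = 938/3.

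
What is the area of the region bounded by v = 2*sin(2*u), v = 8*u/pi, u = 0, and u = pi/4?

1 - pi/4

On [0, pi/4], (2*sin(2*u)) - (8*u/pi) = -8*u/pi + 2*sin(2*u) is ≥ 0 throughout, so the area is a single integral of |-8*u/pi + 2*sin(2*u)|.
∫[0,pi/4] (-8*u/pi + 2*sin(2*u)) du = 1 - pi/4.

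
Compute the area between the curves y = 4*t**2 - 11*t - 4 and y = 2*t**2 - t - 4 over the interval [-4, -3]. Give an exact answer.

On [-4, -3], (4*t**2 - 11*t - 4) - (2*t**2 - t - 4) = 2*t**2 - 10*t is ≥ 0 throughout, so the area is a single integral of |2*t**2 - 10*t|.
∫[-4,-3] (2*t**2 - 10*t) dt = 179/3.

179/3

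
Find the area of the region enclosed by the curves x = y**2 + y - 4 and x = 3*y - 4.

4/3

Both boundary curves give x as a function of y, so integrate with respect to y. Setting them equal: y**2 - 2*y = 0, i.e. y*(y - 2) = 0, so they meet at y = 0, 2.
For y in [0, 2], x = y**2 + y - 4 is on the left; area = ∫[0,2] (-(y**2 - 2*y)) dy = 4/3.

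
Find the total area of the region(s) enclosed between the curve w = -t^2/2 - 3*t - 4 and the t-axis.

The curve meets the t-axis where -t^2/2 - 3*t - 4 = 0, i.e. -(t + 2)*(t + 4)/2 = 0, at t = -4, -2.
On [-4, -2] the curve lies above the axis; ∫[-4,-2] (-t^2/2 - 3*t - 4) dt = 2/3, giving area 2/3.

2/3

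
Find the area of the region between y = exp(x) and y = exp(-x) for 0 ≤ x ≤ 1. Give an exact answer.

On [0, 1], (exp(x)) - (exp(-x)) = exp(x) - exp(-x) is ≥ 0 throughout, so the area is a single integral of |exp(x) - exp(-x)|.
∫[0,1] (exp(x) - exp(-x)) dx = -2 + exp(-1) + exp(1).

-2 + exp(-1) + exp(1)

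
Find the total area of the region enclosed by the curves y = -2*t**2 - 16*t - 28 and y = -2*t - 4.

Set the curves equal: -2*t**2 - 16*t - 28 = -2*t - 4, so -2*t**2 - 14*t - 24 = 0, which factors as -2*(t + 3)*(t + 4) = 0. The curves meet at t = -4, -3.
On [-4, -3], y = -2*t**2 - 16*t - 28 is on top; that piece has area ∫[-4,-3] (-2*t**2 - 14*t - 24) dt = 1/3.

1/3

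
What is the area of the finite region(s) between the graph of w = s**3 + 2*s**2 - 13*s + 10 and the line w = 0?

The curve meets the s-axis where s**3 + 2*s**2 - 13*s + 10 = 0, i.e. (s - 2)*(s - 1)*(s + 5) = 0, at s = -5, 1, 2.
On [-5, 1] the curve lies above the axis; ∫[-5,1] (s**3 + 2*s**2 - 13*s + 10) ds = 144, giving area 144.
On [1, 2] the curve lies below the axis; ∫[1,2] (s**3 + 2*s**2 - 13*s + 10) ds = -13/12, giving area 13/12.
Total area = 144 + 13/12 = 1741/12.

1741/12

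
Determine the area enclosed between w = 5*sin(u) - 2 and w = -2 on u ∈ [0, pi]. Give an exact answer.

On [0, pi], (5*sin(u) - 2) - (-2) = 5*sin(u) is ≥ 0 throughout, so the area is a single integral of |5*sin(u)|.
∫[0,pi] (5*sin(u)) du = 10.

10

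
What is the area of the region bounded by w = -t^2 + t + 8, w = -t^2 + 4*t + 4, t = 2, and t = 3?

7/2

On [2, 3], (-t^2 + t + 8) - (-t^2 + 4*t + 4) = -3*t + 4 is ≤ 0 throughout, so the area is a single integral of |-3*t + 4|.
∫[2,3] (-3*t + 4) dt = -7/2; the area of that piece is 7/2.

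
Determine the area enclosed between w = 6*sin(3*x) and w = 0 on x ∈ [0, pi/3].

4

On [0, pi/3], (6*sin(3*x)) - (0) = 6*sin(3*x) is ≥ 0 throughout, so the area is a single integral of |6*sin(3*x)|.
∫[0,pi/3] (6*sin(3*x)) dx = 4.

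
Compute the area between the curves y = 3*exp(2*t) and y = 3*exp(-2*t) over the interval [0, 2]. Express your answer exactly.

-3 + 3*exp(-4)/2 + 3*exp(4)/2

On [0, 2], (3*exp(2*t)) - (3*exp(-2*t)) = 3*exp(2*t) - 3*exp(-2*t) is ≥ 0 throughout, so the area is a single integral of |3*exp(2*t) - 3*exp(-2*t)|.
∫[0,2] (3*exp(2*t) - 3*exp(-2*t)) dt = -3 + 3*exp(-4)/2 + 3*exp(4)/2.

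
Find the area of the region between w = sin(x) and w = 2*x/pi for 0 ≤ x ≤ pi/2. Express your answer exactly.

1 - pi/4

On [0, pi/2], (sin(x)) - (2*x/pi) = -2*x/pi + sin(x) is ≥ 0 throughout, so the area is a single integral of |-2*x/pi + sin(x)|.
∫[0,pi/2] (-2*x/pi + sin(x)) dx = 1 - pi/4.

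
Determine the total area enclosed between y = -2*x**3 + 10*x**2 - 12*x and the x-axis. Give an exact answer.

The curve meets the x-axis where -2*x**3 + 10*x**2 - 12*x = 0, i.e. -2*x*(x - 3)*(x - 2) = 0, at x = 0, 2, 3.
On [0, 2] the curve lies below the axis; ∫[0,2] (-2*x**3 + 10*x**2 - 12*x) dx = -16/3, giving area 16/3.
On [2, 3] the curve lies above the axis; ∫[2,3] (-2*x**3 + 10*x**2 - 12*x) dx = 5/6, giving area 5/6.
Total area = 16/3 + 5/6 = 37/6.

37/6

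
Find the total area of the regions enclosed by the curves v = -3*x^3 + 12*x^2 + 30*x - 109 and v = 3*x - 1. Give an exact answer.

Set the curves equal: -3*x^3 + 12*x^2 + 30*x - 109 = 3*x - 1, so -3*x^3 + 12*x^2 + 27*x - 108 = 0, which factors as -3*(x - 4)*(x - 3)*(x + 3) = 0. The curves meet at x = -3, 3, 4.
On [-3, 3], v = 3*x - 1 is on top; that piece has area ∫[-3,3] (-(-3*x^3 + 12*x^2 + 27*x - 108)) dx = 432.
On [3, 4], v = -3*x^3 + 12*x^2 + 30*x - 109 is on top; that piece has area ∫[3,4] (-3*x^3 + 12*x^2 + 27*x - 108) dx = 13/4.
Total enclosed area = 432 + 13/4 = 1741/4.

1741/4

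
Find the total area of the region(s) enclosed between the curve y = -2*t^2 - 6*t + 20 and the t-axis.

343/3

The curve meets the t-axis where -2*t^2 - 6*t + 20 = 0, i.e. -2*(t - 2)*(t + 5) = 0, at t = -5, 2.
On [-5, 2] the curve lies above the axis; ∫[-5,2] (-2*t^2 - 6*t + 20) dt = 343/3, giving area 343/3.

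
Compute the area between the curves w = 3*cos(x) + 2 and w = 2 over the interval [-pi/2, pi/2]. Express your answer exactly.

On [-pi/2, pi/2], (3*cos(x) + 2) - (2) = 3*cos(x) is ≥ 0 throughout, so the area is a single integral of |3*cos(x)|.
∫[-pi/2,pi/2] (3*cos(x)) dx = 6.

6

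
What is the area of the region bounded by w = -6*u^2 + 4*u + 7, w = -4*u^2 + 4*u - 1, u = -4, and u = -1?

The difference (-6*u^2 + 4*u + 7) - (-4*u^2 + 4*u - 1) = -2*u^2 + 8 changes sign at u = -2 inside [-4, -1], so split the integral there.
∫[-4,-2] (-2*u^2 + 8) du = -64/3; the area of that piece is 64/3.
∫[-2,-1] (-2*u^2 + 8) du = 10/3.
Total area = 64/3 + 10/3 = 74/3.

74/3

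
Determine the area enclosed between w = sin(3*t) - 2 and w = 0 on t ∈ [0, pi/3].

On [0, pi/3], (sin(3*t) - 2) - (0) = sin(3*t) - 2 is ≤ 0 throughout, so the area is a single integral of |sin(3*t) - 2|.
∫[0,pi/3] (sin(3*t) - 2) dt = 2/3 - 2*pi/3; the area of that piece is -2/3 + 2*pi/3.

-2/3 + 2*pi/3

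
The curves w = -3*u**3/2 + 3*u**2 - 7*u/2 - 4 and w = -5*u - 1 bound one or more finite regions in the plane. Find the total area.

Set the curves equal: -3*u**3/2 + 3*u**2 - 7*u/2 - 4 = -5*u - 1, so -3*u**3/2 + 3*u**2 + 3*u/2 - 3 = 0, which factors as -3*(u - 2)*(u - 1)*(u + 1)/2 = 0. The curves meet at u = -1, 1, 2.
On [-1, 1], w = -5*u - 1 is on top; that piece has area ∫[-1,1] (-(-3*u**3/2 + 3*u**2 + 3*u/2 - 3)) du = 4.
On [1, 2], w = -3*u**3/2 + 3*u**2 - 7*u/2 - 4 is on top; that piece has area ∫[1,2] (-3*u**3/2 + 3*u**2 + 3*u/2 - 3) du = 5/8.
Total enclosed area = 4 + 5/8 = 37/8.

37/8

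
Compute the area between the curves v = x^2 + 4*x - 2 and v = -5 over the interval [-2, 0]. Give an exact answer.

2

The difference (x^2 + 4*x - 2) - (-5) = x^2 + 4*x + 3 changes sign at x = -1 inside [-2, 0], so split the integral there.
∫[-2,-1] (x^2 + 4*x + 3) dx = -2/3; the area of that piece is 2/3.
∫[-1,0] (x^2 + 4*x + 3) dx = 4/3.
Total area = 2/3 + 4/3 = 2.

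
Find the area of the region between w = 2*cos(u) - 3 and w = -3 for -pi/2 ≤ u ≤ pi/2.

4

On [-pi/2, pi/2], (2*cos(u) - 3) - (-3) = 2*cos(u) is ≥ 0 throughout, so the area is a single integral of |2*cos(u)|.
∫[-pi/2,pi/2] (2*cos(u)) du = 4.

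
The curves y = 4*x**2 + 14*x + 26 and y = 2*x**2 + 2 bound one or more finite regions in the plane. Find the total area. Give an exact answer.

1/3

Set the curves equal: 4*x**2 + 14*x + 26 = 2*x**2 + 2, so 2*x**2 + 14*x + 24 = 0, which factors as 2*(x + 3)*(x + 4) = 0. The curves meet at x = -4, -3.
On [-4, -3], y = 2*x**2 + 2 is on top; that piece has area ∫[-4,-3] (-(2*x**2 + 14*x + 24)) dx = 1/3.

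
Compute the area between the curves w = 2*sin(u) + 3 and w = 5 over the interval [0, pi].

On [0, pi], (2*sin(u) + 3) - (5) = 2*sin(u) - 2 is ≤ 0 throughout, so the area is a single integral of |2*sin(u) - 2|.
∫[0,pi] (2*sin(u) - 2) du = 4 - 2*pi; the area of that piece is -4 + 2*pi.

-4 + 2*pi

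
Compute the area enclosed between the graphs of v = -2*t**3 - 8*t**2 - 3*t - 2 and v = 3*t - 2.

Set the curves equal: -2*t**3 - 8*t**2 - 3*t - 2 = 3*t - 2, so -2*t**3 - 8*t**2 - 6*t = 0, which factors as -2*t*(t + 1)*(t + 3) = 0. The curves meet at t = -3, -1, 0.
On [-3, -1], v = 3*t - 2 is on top; that piece has area ∫[-3,-1] (-(-2*t**3 - 8*t**2 - 6*t)) dt = 16/3.
On [-1, 0], v = -2*t**3 - 8*t**2 - 3*t - 2 is on top; that piece has area ∫[-1,0] (-2*t**3 - 8*t**2 - 6*t) dt = 5/6.
Total enclosed area = 16/3 + 5/6 = 37/6.

37/6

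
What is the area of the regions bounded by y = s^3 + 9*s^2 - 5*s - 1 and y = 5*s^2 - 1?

443/6

Set the curves equal: s^3 + 9*s^2 - 5*s - 1 = 5*s^2 - 1, so s^3 + 4*s^2 - 5*s = 0, which factors as s*(s - 1)*(s + 5) = 0. The curves meet at s = -5, 0, 1.
On [-5, 0], y = s^3 + 9*s^2 - 5*s - 1 is on top; that piece has area ∫[-5,0] (s^3 + 4*s^2 - 5*s) ds = 875/12.
On [0, 1], y = 5*s^2 - 1 is on top; that piece has area ∫[0,1] (-(s^3 + 4*s^2 - 5*s)) ds = 11/12.
Total enclosed area = 875/12 + 11/12 = 443/6.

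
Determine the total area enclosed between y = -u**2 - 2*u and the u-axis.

The curve meets the u-axis where -u**2 - 2*u = 0, i.e. -u*(u + 2) = 0, at u = -2, 0.
On [-2, 0] the curve lies above the axis; ∫[-2,0] (-u**2 - 2*u) du = 4/3, giving area 4/3.

4/3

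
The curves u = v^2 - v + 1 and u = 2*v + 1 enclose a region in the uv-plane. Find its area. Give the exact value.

Both boundary curves give u as a function of v, so integrate with respect to v. Setting them equal: v^2 - 3*v = 0, i.e. v*(v - 3) = 0, so they meet at v = 0, 3.
For v in [0, 3], u = v^2 - v + 1 is on the left; area = ∫[0,3] (-(v^2 - 3*v)) dv = 9/2.

9/2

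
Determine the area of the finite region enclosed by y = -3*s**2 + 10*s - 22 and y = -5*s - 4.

Set the curves equal: -3*s**2 + 10*s - 22 = -5*s - 4, so -3*s**2 + 15*s - 18 = 0, which factors as -3*(s - 3)*(s - 2) = 0. The curves meet at s = 2, 3.
On [2, 3], y = -3*s**2 + 10*s - 22 is on top; that piece has area ∫[2,3] (-3*s**2 + 15*s - 18) ds = 1/2.

1/2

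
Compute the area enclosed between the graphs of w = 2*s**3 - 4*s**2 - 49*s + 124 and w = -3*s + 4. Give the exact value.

5137/6

Set the curves equal: 2*s**3 - 4*s**2 - 49*s + 124 = -3*s + 4, so 2*s**3 - 4*s**2 - 46*s + 120 = 0, which factors as 2*(s - 4)*(s - 3)*(s + 5) = 0. The curves meet at s = -5, 3, 4.
On [-5, 3], w = 2*s**3 - 4*s**2 - 49*s + 124 is on top; that piece has area ∫[-5,3] (2*s**3 - 4*s**2 - 46*s + 120) ds = 2560/3.
On [3, 4], w = -3*s + 4 is on top; that piece has area ∫[3,4] (-(2*s**3 - 4*s**2 - 46*s + 120)) ds = 17/6.
Total enclosed area = 2560/3 + 17/6 = 5137/6.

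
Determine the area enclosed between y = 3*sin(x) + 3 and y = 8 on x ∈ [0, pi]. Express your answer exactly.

On [0, pi], (3*sin(x) + 3) - (8) = 3*sin(x) - 5 is ≤ 0 throughout, so the area is a single integral of |3*sin(x) - 5|.
∫[0,pi] (3*sin(x) - 5) dx = 6 - 5*pi; the area of that piece is -6 + 5*pi.

-6 + 5*pi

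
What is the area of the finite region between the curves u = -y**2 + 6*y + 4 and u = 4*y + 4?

Both boundary curves give u as a function of y, so integrate with respect to y. Setting them equal: -y**2 + 2*y = 0, i.e. -y*(y - 2) = 0, so they meet at y = 0, 2.
For y in [0, 2], u = -y**2 + 6*y + 4 is on the right; area = ∫[0,2] (-y**2 + 2*y) dy = 4/3.

4/3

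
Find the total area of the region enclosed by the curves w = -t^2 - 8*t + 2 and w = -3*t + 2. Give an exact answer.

125/6

Set the curves equal: -t^2 - 8*t + 2 = -3*t + 2, so -t^2 - 5*t = 0, which factors as -t*(t + 5) = 0. The curves meet at t = -5, 0.
On [-5, 0], w = -t^2 - 8*t + 2 is on top; that piece has area ∫[-5,0] (-t^2 - 5*t) dt = 125/6.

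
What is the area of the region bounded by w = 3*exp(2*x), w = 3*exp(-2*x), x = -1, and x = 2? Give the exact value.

-6 + 3*exp(-4)/2 + 3*exp(-2)/2 + 3*exp(2)/2 + 3*exp(4)/2

The difference (3*exp(2*x)) - (3*exp(-2*x)) = 3*exp(2*x) - 3*exp(-2*x) changes sign at x = 0 inside [-1, 2], so split the integral there.
∫[-1,0] (3*exp(2*x) - 3*exp(-2*x)) dx = -3*exp(2)/2 - 3*exp(-2)/2 + 3; the area of that piece is -3 + 3*exp(-2)/2 + 3*exp(2)/2.
∫[0,2] (3*exp(2*x) - 3*exp(-2*x)) dx = -3 + 3*exp(-4)/2 + 3*exp(4)/2.
Total area = (-3 + 3*exp(-2)/2 + 3*exp(2)/2) + (-3 + 3*exp(-4)/2 + 3*exp(4)/2) = -6 + 3*exp(-4)/2 + 3*exp(-2)/2 + 3*exp(2)/2 + 3*exp(4)/2.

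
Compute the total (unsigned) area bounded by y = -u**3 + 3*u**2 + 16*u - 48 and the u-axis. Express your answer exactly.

517/2

The curve meets the u-axis where -u**3 + 3*u**2 + 16*u - 48 = 0, i.e. -(u - 4)*(u - 3)*(u + 4) = 0, at u = -4, 3, 4.
On [-4, 3] the curve lies below the axis; ∫[-4,3] (-u**3 + 3*u**2 + 16*u - 48) du = -1029/4, giving area 1029/4.
On [3, 4] the curve lies above the axis; ∫[3,4] (-u**3 + 3*u**2 + 16*u - 48) du = 5/4, giving area 5/4.
Total area = 1029/4 + 5/4 = 517/2.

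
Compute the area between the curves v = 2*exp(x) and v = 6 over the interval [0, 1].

On [0, 1], (2*exp(x)) - (6) = 2*exp(x) - 6 is ≤ 0 throughout, so the area is a single integral of |2*exp(x) - 6|.
∫[0,1] (2*exp(x) - 6) dx = -8 + 2*exp(1); the area of that piece is 8 - 2*exp(1).

8 - 2*exp(1)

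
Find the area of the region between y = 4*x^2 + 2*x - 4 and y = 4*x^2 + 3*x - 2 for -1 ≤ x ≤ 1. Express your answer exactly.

4

On [-1, 1], (4*x^2 + 2*x - 4) - (4*x^2 + 3*x - 2) = -x - 2 is ≤ 0 throughout, so the area is a single integral of |-x - 2|.
∫[-1,1] (-x - 2) dx = -4; the area of that piece is 4.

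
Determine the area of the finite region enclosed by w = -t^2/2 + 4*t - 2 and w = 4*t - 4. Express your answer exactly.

Set the curves equal: -t^2/2 + 4*t - 2 = 4*t - 4, so -t^2/2 + 2 = 0, which factors as -(t - 2)*(t + 2)/2 = 0. The curves meet at t = -2, 2.
On [-2, 2], w = -t^2/2 + 4*t - 2 is on top; that piece has area ∫[-2,2] (-t^2/2 + 2) dt = 16/3.

16/3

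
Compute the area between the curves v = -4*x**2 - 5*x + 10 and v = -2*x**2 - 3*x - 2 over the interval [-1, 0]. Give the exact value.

37/3

On [-1, 0], (-4*x**2 - 5*x + 10) - (-2*x**2 - 3*x - 2) = -2*x**2 - 2*x + 12 is ≥ 0 throughout, so the area is a single integral of |-2*x**2 - 2*x + 12|.
∫[-1,0] (-2*x**2 - 2*x + 12) dx = 37/3.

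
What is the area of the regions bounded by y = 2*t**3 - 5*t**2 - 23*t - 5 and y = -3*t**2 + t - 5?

937/6

Set the curves equal: 2*t**3 - 5*t**2 - 23*t - 5 = -3*t**2 + t - 5, so 2*t**3 - 2*t**2 - 24*t = 0, which factors as 2*t*(t - 4)*(t + 3) = 0. The curves meet at t = -3, 0, 4.
On [-3, 0], y = 2*t**3 - 5*t**2 - 23*t - 5 is on top; that piece has area ∫[-3,0] (2*t**3 - 2*t**2 - 24*t) dt = 99/2.
On [0, 4], y = -3*t**2 + t - 5 is on top; that piece has area ∫[0,4] (-(2*t**3 - 2*t**2 - 24*t)) dt = 320/3.
Total enclosed area = 99/2 + 320/3 = 937/6.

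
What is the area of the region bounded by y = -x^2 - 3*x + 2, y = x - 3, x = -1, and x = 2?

The difference (-x^2 - 3*x + 2) - (x - 3) = -x^2 - 4*x + 5 changes sign at x = 1 inside [-1, 2], so split the integral there.
∫[-1,1] (-x^2 - 4*x + 5) dx = 28/3.
∫[1,2] (-x^2 - 4*x + 5) dx = -10/3; the area of that piece is 10/3.
Total area = 28/3 + 10/3 = 38/3.

38/3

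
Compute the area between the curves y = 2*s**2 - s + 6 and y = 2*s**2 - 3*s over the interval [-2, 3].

On [-2, 3], (2*s**2 - s + 6) - (2*s**2 - 3*s) = 2*s + 6 is ≥ 0 throughout, so the area is a single integral of |2*s + 6|.
∫[-2,3] (2*s + 6) ds = 35.

35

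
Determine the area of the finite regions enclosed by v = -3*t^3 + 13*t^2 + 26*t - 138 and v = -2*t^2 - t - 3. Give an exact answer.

Set the curves equal: -3*t^3 + 13*t^2 + 26*t - 138 = -2*t^2 - t - 3, so -3*t^3 + 15*t^2 + 27*t - 135 = 0, which factors as -3*(t - 5)*(t - 3)*(t + 3) = 0. The curves meet at t = -3, 3, 5.
On [-3, 3], v = -2*t^2 - t - 3 is on top; that piece has area ∫[-3,3] (-(-3*t^3 + 15*t^2 + 27*t - 135)) dt = 540.
On [3, 5], v = -3*t^3 + 13*t^2 + 26*t - 138 is on top; that piece has area ∫[3,5] (-3*t^3 + 15*t^2 + 27*t - 135) dt = 28.
Total enclosed area = 540 + 28 = 568.

568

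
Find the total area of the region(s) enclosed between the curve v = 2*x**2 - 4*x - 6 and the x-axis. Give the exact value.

64/3

The curve meets the x-axis where 2*x**2 - 4*x - 6 = 0, i.e. 2*(x - 3)*(x + 1) = 0, at x = -1, 3.
On [-1, 3] the curve lies below the axis; ∫[-1,3] (2*x**2 - 4*x - 6) dx = -64/3, giving area 64/3.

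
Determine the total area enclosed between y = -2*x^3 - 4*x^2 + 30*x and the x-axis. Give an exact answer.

The curve meets the x-axis where -2*x^3 - 4*x^2 + 30*x = 0, i.e. -2*x*(x - 3)*(x + 5) = 0, at x = -5, 0, 3.
On [-5, 0] the curve lies below the axis; ∫[-5,0] (-2*x^3 - 4*x^2 + 30*x) dx = -1375/6, giving area 1375/6.
On [0, 3] the curve lies above the axis; ∫[0,3] (-2*x^3 - 4*x^2 + 30*x) dx = 117/2, giving area 117/2.
Total area = 1375/6 + 117/2 = 863/3.

863/3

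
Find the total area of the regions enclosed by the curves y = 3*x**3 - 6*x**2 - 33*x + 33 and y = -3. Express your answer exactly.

937/4

Set the curves equal: 3*x**3 - 6*x**2 - 33*x + 33 = -3, so 3*x**3 - 6*x**2 - 33*x + 36 = 0, which factors as 3*(x - 4)*(x - 1)*(x + 3) = 0. The curves meet at x = -3, 1, 4.
On [-3, 1], y = 3*x**3 - 6*x**2 - 33*x + 33 is on top; that piece has area ∫[-3,1] (3*x**3 - 6*x**2 - 33*x + 36) dx = 160.
On [1, 4], y = -3 is on top; that piece has area ∫[1,4] (-(3*x**3 - 6*x**2 - 33*x + 36)) dx = 297/4.
Total enclosed area = 160 + 297/4 = 937/4.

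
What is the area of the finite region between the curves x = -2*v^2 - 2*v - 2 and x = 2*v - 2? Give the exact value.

Both boundary curves give x as a function of v, so integrate with respect to v. Setting them equal: -2*v^2 - 4*v = 0, i.e. -2*v*(v + 2) = 0, so they meet at v = -2, 0.
For v in [-2, 0], x = -2*v^2 - 2*v - 2 is on the right; area = ∫[-2,0] (-2*v^2 - 4*v) dv = 8/3.

8/3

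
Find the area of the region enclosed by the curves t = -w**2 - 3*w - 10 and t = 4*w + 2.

Both boundary curves give t as a function of w, so integrate with respect to w. Setting them equal: -w**2 - 7*w - 12 = 0, i.e. -(w + 3)*(w + 4) = 0, so they meet at w = -4, -3.
For w in [-4, -3], t = -w**2 - 3*w - 10 is on the right; area = ∫[-4,-3] (-w**2 - 7*w - 12) dw = 1/6.

1/6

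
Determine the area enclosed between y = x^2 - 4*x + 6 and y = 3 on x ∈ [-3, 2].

38

The difference (x^2 - 4*x + 6) - (3) = x^2 - 4*x + 3 changes sign at x = 1 inside [-3, 2], so split the integral there.
∫[-3,1] (x^2 - 4*x + 3) dx = 112/3.
∫[1,2] (x^2 - 4*x + 3) dx = -2/3; the area of that piece is 2/3.
Total area = 112/3 + 2/3 = 38.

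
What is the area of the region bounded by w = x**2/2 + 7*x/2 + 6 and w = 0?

1/12

Set the curves equal: x**2/2 + 7*x/2 + 6 = 0, so x**2/2 + 7*x/2 + 6 = 0, which factors as (x + 3)*(x + 4)/2 = 0. The curves meet at x = -4, -3.
On [-4, -3], w = 0 is on top; that piece has area ∫[-4,-3] (-(x**2/2 + 7*x/2 + 6)) dx = 1/12.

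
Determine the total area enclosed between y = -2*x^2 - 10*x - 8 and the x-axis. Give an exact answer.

9

The curve meets the x-axis where -2*x^2 - 10*x - 8 = 0, i.e. -2*(x + 1)*(x + 4) = 0, at x = -4, -1.
On [-4, -1] the curve lies above the axis; ∫[-4,-1] (-2*x^2 - 10*x - 8) dx = 9, giving area 9.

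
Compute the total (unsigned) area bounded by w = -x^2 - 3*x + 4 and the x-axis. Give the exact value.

125/6

The curve meets the x-axis where -x^2 - 3*x + 4 = 0, i.e. -(x - 1)*(x + 4) = 0, at x = -4, 1.
On [-4, 1] the curve lies above the axis; ∫[-4,1] (-x^2 - 3*x + 4) dx = 125/6, giving area 125/6.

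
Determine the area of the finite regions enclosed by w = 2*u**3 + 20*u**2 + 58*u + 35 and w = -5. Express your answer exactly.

Set the curves equal: 2*u**3 + 20*u**2 + 58*u + 35 = -5, so 2*u**3 + 20*u**2 + 58*u + 40 = 0, which factors as 2*(u + 1)*(u + 4)*(u + 5) = 0. The curves meet at u = -5, -4, -1.
On [-5, -4], w = 2*u**3 + 20*u**2 + 58*u + 35 is on top; that piece has area ∫[-5,-4] (2*u**3 + 20*u**2 + 58*u + 40) du = 7/6.
On [-4, -1], w = -5 is on top; that piece has area ∫[-4,-1] (-(2*u**3 + 20*u**2 + 58*u + 40)) du = 45/2.
Total enclosed area = 7/6 + 45/2 = 71/3.

71/3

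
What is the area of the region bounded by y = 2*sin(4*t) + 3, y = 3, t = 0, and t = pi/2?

2

The difference (2*sin(4*t) + 3) - (3) = 2*sin(4*t) changes sign at t = pi/4 inside [0, pi/2], so split the integral there.
∫[0,pi/4] (2*sin(4*t)) dt = 1.
∫[pi/4,pi/2] (2*sin(4*t)) dt = -1; the area of that piece is 1.
Total area = 1 + 1 = 2.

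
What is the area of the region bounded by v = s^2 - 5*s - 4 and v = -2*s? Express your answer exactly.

Set the curves equal: s^2 - 5*s - 4 = -2*s, so s^2 - 3*s - 4 = 0, which factors as (s - 4)*(s + 1) = 0. The curves meet at s = -1, 4.
On [-1, 4], v = -2*s is on top; that piece has area ∫[-1,4] (-(s^2 - 3*s - 4)) ds = 125/6.

125/6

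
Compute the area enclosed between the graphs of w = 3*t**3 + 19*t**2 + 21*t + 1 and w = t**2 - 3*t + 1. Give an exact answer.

Set the curves equal: 3*t**3 + 19*t**2 + 21*t + 1 = t**2 - 3*t + 1, so 3*t**3 + 18*t**2 + 24*t = 0, which factors as 3*t*(t + 2)*(t + 4) = 0. The curves meet at t = -4, -2, 0.
On [-4, -2], w = 3*t**3 + 19*t**2 + 21*t + 1 is on top; that piece has area ∫[-4,-2] (3*t**3 + 18*t**2 + 24*t) dt = 12.
On [-2, 0], w = t**2 - 3*t + 1 is on top; that piece has area ∫[-2,0] (-(3*t**3 + 18*t**2 + 24*t)) dt = 12.
Total enclosed area = 12 + 12 = 24.

24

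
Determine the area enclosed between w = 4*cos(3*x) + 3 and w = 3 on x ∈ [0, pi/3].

8/3

The difference (4*cos(3*x) + 3) - (3) = 4*cos(3*x) changes sign at x = pi/6 inside [0, pi/3], so split the integral there.
∫[0,pi/6] (4*cos(3*x)) dx = 4/3.
∫[pi/6,pi/3] (4*cos(3*x)) dx = -4/3; the area of that piece is 4/3.
Total area = 4/3 + 4/3 = 8/3.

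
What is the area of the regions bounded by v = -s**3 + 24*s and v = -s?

625/2

Set the curves equal: -s**3 + 24*s = -s, so -s**3 + 25*s = 0, which factors as -s*(s - 5)*(s + 5) = 0. The curves meet at s = -5, 0, 5.
On [-5, 0], v = -s is on top; that piece has area ∫[-5,0] (-(-s**3 + 25*s)) ds = 625/4.
On [0, 5], v = -s**3 + 24*s is on top; that piece has area ∫[0,5] (-s**3 + 25*s) ds = 625/4.
Total enclosed area = 625/4 + 625/4 = 625/2.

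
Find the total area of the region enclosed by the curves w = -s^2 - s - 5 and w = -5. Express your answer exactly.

1/6

Set the curves equal: -s^2 - s - 5 = -5, so -s^2 - s = 0, which factors as -s*(s + 1) = 0. The curves meet at s = -1, 0.
On [-1, 0], w = -s^2 - s - 5 is on top; that piece has area ∫[-1,0] (-s^2 - s) ds = 1/6.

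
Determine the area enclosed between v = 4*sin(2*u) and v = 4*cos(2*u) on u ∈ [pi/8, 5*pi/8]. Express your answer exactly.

On [pi/8, 5*pi/8], (4*sin(2*u)) - (4*cos(2*u)) = 4*sin(2*u) - 4*cos(2*u) is ≥ 0 throughout, so the area is a single integral of |4*sin(2*u) - 4*cos(2*u)|.
∫[pi/8,5*pi/8] (4*sin(2*u) - 4*cos(2*u)) du = 4*sqrt(2).

4*sqrt(2)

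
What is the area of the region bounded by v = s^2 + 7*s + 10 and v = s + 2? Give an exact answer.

4/3

Set the curves equal: s^2 + 7*s + 10 = s + 2, so s^2 + 6*s + 8 = 0, which factors as (s + 2)*(s + 4) = 0. The curves meet at s = -4, -2.
On [-4, -2], v = s + 2 is on top; that piece has area ∫[-4,-2] (-(s^2 + 6*s + 8)) ds = 4/3.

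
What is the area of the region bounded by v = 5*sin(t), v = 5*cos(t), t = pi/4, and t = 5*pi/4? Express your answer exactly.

10*sqrt(2)

On [pi/4, 5*pi/4], (5*sin(t)) - (5*cos(t)) = 5*sin(t) - 5*cos(t) is ≥ 0 throughout, so the area is a single integral of |5*sin(t) - 5*cos(t)|.
∫[pi/4,5*pi/4] (5*sin(t) - 5*cos(t)) dt = 10*sqrt(2).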